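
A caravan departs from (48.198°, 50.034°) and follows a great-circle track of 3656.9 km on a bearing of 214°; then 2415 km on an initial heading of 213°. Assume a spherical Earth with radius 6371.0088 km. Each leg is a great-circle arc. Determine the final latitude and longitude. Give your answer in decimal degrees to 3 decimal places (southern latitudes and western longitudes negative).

Apply the spherical direct solution leg by leg, carrying full precision between legs.
Leg 1: from (48.198°, 50.034°), δ = 3656.9/6371.0088 = 0.573991 rad, θ = 214° → φ = 19.022°, λ = 31.300°.
Leg 2: from (19.022°, 31.300°), δ = 2415/6371.0088 = 0.379061 rad, θ = 213° → φ = 0.538°, λ = 19.672°.

latitude 0.538°, longitude 19.672°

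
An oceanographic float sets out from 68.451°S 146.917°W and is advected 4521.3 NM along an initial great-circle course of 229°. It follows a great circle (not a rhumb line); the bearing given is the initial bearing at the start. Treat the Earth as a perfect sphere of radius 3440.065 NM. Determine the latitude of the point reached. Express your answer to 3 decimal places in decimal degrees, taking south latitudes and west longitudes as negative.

δ = 4521.3/3440.065 = 1.314307 rad (75.3042°).
With φ₁ = -68.451° = -1.194695 rad and θ = 229° = 3.996804 rad:
Destination latitude: φ₂ = arcsin( sin φ₁ cos δ + cos φ₁ sin δ cos θ ) = arcsin(-0.469040) = -27.972°.
For the longitude increment, Δλ = atan2( sin θ sin δ cos φ₁, cos δ − sin φ₁ sin φ₂ ) = atan2(-0.268134, -0.182570) = -124.251°.
λ₂ = -146.917° + -124.251° = -271.168°, normalized to (−180°, 180°] → 88.832°.

latitude -27.972°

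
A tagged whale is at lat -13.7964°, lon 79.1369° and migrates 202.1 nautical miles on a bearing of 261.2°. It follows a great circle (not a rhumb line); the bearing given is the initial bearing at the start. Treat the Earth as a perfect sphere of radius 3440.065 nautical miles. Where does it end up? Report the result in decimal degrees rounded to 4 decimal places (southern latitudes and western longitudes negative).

latitude -14.2873°, longitude 75.7042°

Angular distance δ = d/R = 202.1 / 3440.065 = 0.058749 rad.
Converting: φ₁ = -0.240793 rad, θ = 4.558800 rad.
sin φ₂ = sin φ₁ cos δ + cos φ₁ sin δ cos θ = (-0.238472)(0.998275) + (0.971149)(0.058715)(-0.152986) = -0.246784
φ₂ = asin(-0.246784) = -0.249361 rad = -14.2873°.
Δλ = atan2( sin θ sin δ cos φ₁ , cos δ − sin φ₁ sin φ₂ ) = atan2(-0.056350, 0.939423) = -0.059912 rad = -3.4327°.
λ₂ = λ₁ + Δλ = 75.7042°.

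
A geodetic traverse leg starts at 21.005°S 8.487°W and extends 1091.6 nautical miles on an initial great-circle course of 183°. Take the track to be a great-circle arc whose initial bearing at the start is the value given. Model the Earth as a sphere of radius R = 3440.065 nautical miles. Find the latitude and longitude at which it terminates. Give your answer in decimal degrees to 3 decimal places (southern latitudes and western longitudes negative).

latitude -39.157°, longitude -9.694°

Angular distance δ = d/R = 1091.6 / 3440.065 = 0.317320 rad.
Start latitude φ₁ = -0.366606 rad; initial bearing θ = 3.193953 rad.
Destination latitude: φ₂ = arcsin( sin φ₁ cos δ + cos φ₁ sin δ cos θ ) = arcsin(-0.631442) = -39.157°.
Then Δλ = atan2(-0.015245, 0.723735) = -0.021061 rad, from sin θ sin δ cos φ₁ over cos δ − sin φ₁ sin φ₂.
Hence λ₂ = -8.487° + -1.207° = -9.694°.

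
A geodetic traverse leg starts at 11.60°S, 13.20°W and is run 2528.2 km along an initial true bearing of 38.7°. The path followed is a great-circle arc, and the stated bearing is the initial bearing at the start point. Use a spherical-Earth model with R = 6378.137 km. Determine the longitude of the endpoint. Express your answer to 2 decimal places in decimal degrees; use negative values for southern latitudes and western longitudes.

Angular distance δ = d/R = 2528.2 / 6378.137 = 0.396385 rad.
Start latitude φ₁ = -0.202458 rad; initial bearing θ = 0.675442 rad.
sin φ₂ = sin φ₁ cos δ + cos φ₁ sin δ cos θ = (-0.201078)(0.922463) + (0.979575)(0.386086)(0.780430) = 0.109673
φ₂ = asin(0.109673) = 0.109894 rad = 6.30°.
Δλ = atan2( sin θ sin δ cos φ₁ , cos δ − sin φ₁ sin φ₂ ) = atan2(0.236467, 0.944515) = 0.245316 rad = 14.06°.
Hence λ₂ = -13.20° + 14.06° = 0.86°.

longitude 0.86°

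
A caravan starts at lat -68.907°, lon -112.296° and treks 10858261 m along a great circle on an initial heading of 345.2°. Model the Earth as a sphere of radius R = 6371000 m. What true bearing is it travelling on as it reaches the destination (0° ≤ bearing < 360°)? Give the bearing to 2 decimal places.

Central angle δ = d/R = 1.704326 rad.
Start latitude φ₁ = -1.202654 rad; initial bearing θ = 6.024877 rad.
sin φ₂ = sin φ₁ cos δ + cos φ₁ sin δ cos θ = (-0.932998)(-0.133133) + (0.359883)(0.991098)(0.966823) = 0.469059
φ₂ = asin(0.469059) = 0.488225 rad = 27.973°.
For the longitude increment, Δλ = atan2( sin θ sin δ cos φ₁, cos δ − sin φ₁ sin φ₂ ) = atan2(-0.091112, 0.304497) = -16.658°.
Hence λ₂ = -112.296° + -16.658° = -128.954°.
The forward bearing on arrival equals the back-azimuth from the destination plus 180°.
Back-azimuth from P₂ (27.97°, -128.95°) to P₁ (-68.91°, -112.30°), with Δλ' = λ₁ − λ₂ = 16.66°: atan2( sin Δλ' cos φ₁ , cos φ₂ sin φ₁ − sin φ₂ cos φ₁ cos Δλ' ) = 174.03°.
Final bearing = (174.03° + 180°) mod 360° = 354.03°.

final bearing 354.03°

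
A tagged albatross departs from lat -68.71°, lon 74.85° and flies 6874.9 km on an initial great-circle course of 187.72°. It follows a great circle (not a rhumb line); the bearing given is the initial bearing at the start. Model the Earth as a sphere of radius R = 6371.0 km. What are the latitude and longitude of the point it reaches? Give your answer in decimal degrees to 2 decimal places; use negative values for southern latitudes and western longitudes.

Central angle δ = d/R = 1.079093 rad.
Converting: φ₁ = -1.199216 rad, θ = 3.276332 rad.
Applying the spherical law of cosines for sides, sin φ₂ = sin φ₁ cos δ + cos φ₁ sin δ cos θ = -0.757080, so φ₂ = -49.21°.
For the longitude increment, Δλ = atan2( sin θ sin δ cos φ₁, cos δ − sin φ₁ sin φ₂ ) = atan2(-0.042996, -0.233285) = -169.56°.
Hence λ₂ = 74.85° + -169.56° = -94.71°.

latitude -49.21°, longitude -94.71°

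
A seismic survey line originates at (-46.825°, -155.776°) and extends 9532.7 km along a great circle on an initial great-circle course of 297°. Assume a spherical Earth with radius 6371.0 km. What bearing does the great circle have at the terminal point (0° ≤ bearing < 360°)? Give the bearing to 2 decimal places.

Angular distance δ = d/R = 9532.7 / 6371 = 1.496264 rad.
With φ₁ = -46.825° = -0.817250 rad and θ = 297° = 5.183628 rad:
sin φ₂ = sin φ₁ cos δ + cos φ₁ sin δ cos θ = (-0.729267)(0.074463) + (0.684229)(0.997224)(0.453990) = 0.255468
φ₂ = asin(0.255468) = 0.258331 rad = 14.801°.
For the longitude increment, Δλ = atan2( sin θ sin δ cos φ₁, cos δ − sin φ₁ sin φ₂ ) = atan2(-0.607960, 0.260767) = -66.784°.
λ₂ = -155.776° + -66.784° = -222.560°, normalized to (−180°, 180°] → 137.440°.
The forward bearing on arrival equals the back-azimuth from the destination plus 180°.
Back-azimuth from P₂ (14.80°, 137.44°) to P₁ (-46.83°, -155.78°), with Δλ' = λ₁ − λ₂ = -293.22°: atan2( sin Δλ' cos φ₁ , cos φ₂ sin φ₁ − sin φ₂ cos φ₁ cos Δλ' ) = 140.91°.
Final bearing = (140.91° + 180°) mod 360° = 320.91°.

final bearing 320.91°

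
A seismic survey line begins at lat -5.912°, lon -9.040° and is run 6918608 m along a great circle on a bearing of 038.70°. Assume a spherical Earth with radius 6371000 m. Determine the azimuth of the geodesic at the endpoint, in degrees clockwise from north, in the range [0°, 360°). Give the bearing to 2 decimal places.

final bearing 53.93°

The arc subtends δ = 6918608/6371000 = 1.085953 rad at the centre.
Start latitude φ₁ = -0.103184 rad; initial bearing θ = 0.675442 rad.
Destination latitude: φ₂ = arcsin( sin φ₁ cos δ + cos φ₁ sin δ cos θ ) = arcsin(0.638806) = 39.703°.
Then Δλ = atan2(0.550240, 0.531867) = 0.802375 rad, from sin θ sin δ cos φ₁ over cos δ − sin φ₁ sin φ₂.
λ₂ = -9.040° + 45.973° = 36.933°.
The forward bearing on arrival equals the back-azimuth from the destination plus 180°.
Back-azimuth from P₂ (39.70°, 36.93°) to P₁ (-5.91°, -9.04°), with Δλ' = λ₁ − λ₂ = -45.97°: atan2( sin Δλ' cos φ₁ , cos φ₂ sin φ₁ − sin φ₂ cos φ₁ cos Δλ' ) = 233.93°.
Final bearing = (233.93° + 180°) mod 360° = 53.93°.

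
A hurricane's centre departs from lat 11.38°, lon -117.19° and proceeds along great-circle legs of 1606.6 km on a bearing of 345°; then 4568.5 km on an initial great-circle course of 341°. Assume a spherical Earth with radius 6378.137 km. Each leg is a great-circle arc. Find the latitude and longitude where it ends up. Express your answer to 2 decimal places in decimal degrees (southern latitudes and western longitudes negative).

latitude 62.07°, longitude -148.43°

Apply the spherical direct solution leg by leg, carrying full precision between legs.
Leg 1: from (11.38°, -117.19°), δ = 1606.6/6378.137 = 0.251892 rad, θ = 345° → φ = 25.28°, λ = -121.28°.
Leg 2: from (25.28°, -121.28°), δ = 4568.5/6378.137 = 0.716275 rad, θ = 341° → φ = 62.07°, λ = -148.43°.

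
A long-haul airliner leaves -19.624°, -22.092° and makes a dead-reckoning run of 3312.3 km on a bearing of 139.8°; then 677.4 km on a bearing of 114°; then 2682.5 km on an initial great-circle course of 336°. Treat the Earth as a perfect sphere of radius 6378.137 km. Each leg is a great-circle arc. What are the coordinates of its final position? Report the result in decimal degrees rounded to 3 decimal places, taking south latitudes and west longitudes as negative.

Apply the spherical direct solution leg by leg, carrying full precision between legs.
Leg 1: from (-19.624°, -22.092°), δ = 3312.3/6378.137 = 0.519321 rad, θ = 139.8° → φ = -40.437°, λ = 2.798°.
Leg 2: from (-40.437°, 2.798°), δ = 677.4/6378.137 = 0.106207 rad, θ = 114° → φ = -42.670°, λ = 10.366°.
Leg 3: from (-42.670°, 10.366°), δ = 2682.5/6378.137 = 0.420577 rad, θ = 336° → φ = -20.149°, λ = 0.177°.

latitude -20.149°, longitude 0.177°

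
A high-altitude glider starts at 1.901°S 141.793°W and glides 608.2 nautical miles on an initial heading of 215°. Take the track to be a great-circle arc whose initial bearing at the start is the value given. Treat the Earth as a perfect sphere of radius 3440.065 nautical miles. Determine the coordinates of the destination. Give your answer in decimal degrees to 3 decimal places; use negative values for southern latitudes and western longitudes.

latitude -10.175°, longitude -147.676°

δ = 608.2/3440.065 = 0.176799 rad (10.1298°).
With φ₁ = -1.901° = -0.033179 rad and θ = 215° = 3.752458 rad:
Destination latitude: φ₂ = arcsin( sin φ₁ cos δ + cos φ₁ sin δ cos θ ) = arcsin(-0.176648) = -10.175°.
For the longitude increment, Δλ = atan2( sin θ sin δ cos φ₁, cos δ − sin φ₁ sin φ₂ ) = atan2(-0.100825, 0.978552) = -5.883°.
λ₂ = -141.793° + -5.883° = -147.676°.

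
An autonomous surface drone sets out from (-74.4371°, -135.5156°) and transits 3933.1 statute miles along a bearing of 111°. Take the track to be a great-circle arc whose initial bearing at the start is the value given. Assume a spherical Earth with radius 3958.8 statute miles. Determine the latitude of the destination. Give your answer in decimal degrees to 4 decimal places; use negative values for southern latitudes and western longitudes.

latitude -37.3233°

δ = 3933.1/3958.8 = 0.993508 rad (56.9238°).
Converting: φ₁ = -1.299172 rad, θ = 1.937315 rad.
Destination latitude: φ₂ = arcsin( sin φ₁ cos δ + cos φ₁ sin δ cos θ ) = arcsin(-0.606312) = -37.3233°.
Then Δλ = atan2(0.209885, -0.038329) = 1.751423 rad, from sin θ sin δ cos φ₁ over cos δ − sin φ₁ sin φ₂.
Hence λ₂ = -135.5156° + 100.3492° = -35.1664°.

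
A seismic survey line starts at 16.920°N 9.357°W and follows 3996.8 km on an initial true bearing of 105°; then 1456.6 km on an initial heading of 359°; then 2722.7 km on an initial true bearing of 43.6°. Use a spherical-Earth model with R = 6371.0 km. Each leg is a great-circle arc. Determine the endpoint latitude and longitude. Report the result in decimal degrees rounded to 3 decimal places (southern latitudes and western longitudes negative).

Apply the spherical direct solution leg by leg, carrying full precision between legs.
Leg 1: from (16.920°, -9.357°), δ = 3996.8/6371 = 0.627343 rad, θ = 105° → φ = 5.179°, λ = 25.346°.
Leg 2: from (5.179°, 25.346°), δ = 1456.6/6371 = 0.228630 rad, θ = 359° → φ = 18.277°, λ = 25.107°.
Leg 3: from (18.277°, 25.107°), δ = 2722.7/6371 = 0.427358 rad, θ = 43.6° → φ = 34.779°, λ = 45.471°.

latitude 34.779°, longitude 45.471°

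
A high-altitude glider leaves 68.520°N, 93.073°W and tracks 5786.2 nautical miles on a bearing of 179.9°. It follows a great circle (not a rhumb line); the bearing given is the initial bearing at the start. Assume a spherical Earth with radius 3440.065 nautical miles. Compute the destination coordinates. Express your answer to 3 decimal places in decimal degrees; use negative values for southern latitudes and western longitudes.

δ = 5786.2/3440.065 = 1.682003 rad (96.3717°).
Start latitude φ₁ = 1.195900 rad; initial bearing θ = 3.139847 rad.
Applying the spherical law of cosines for sides, sin φ₂ = sin φ₁ cos δ + cos φ₁ sin δ cos θ = -0.467184, so φ₂ = -27.852°.
Δλ = atan2( sin θ sin δ cos φ₁ , cos δ − sin φ₁ sin φ₂ ) = atan2(0.000635, 0.323758) = 0.001962 rad = 0.112°.
λ₂ = λ₁ + Δλ = -92.961°.

latitude -27.852°, longitude -92.961°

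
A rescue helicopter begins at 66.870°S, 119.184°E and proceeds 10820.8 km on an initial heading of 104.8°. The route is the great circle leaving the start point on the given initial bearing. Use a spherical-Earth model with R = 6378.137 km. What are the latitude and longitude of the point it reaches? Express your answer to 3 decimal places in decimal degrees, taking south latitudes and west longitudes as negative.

latitude 0.904°, longitude -134.415°

The arc subtends δ = 10820.8/6378.137 = 1.696546 rad at the centre.
Converting: φ₁ = -1.167102 rad, θ = 1.829105 rad.
Applying the spherical law of cosines for sides, sin φ₂ = sin φ₁ cos δ + cos φ₁ sin δ cos θ = 0.015785, so φ₂ = 0.904°.
Δλ = atan2( sin θ sin δ cos φ₁ , cos δ − sin φ₁ sin φ₂ ) = atan2(0.376787, -0.110902) = 1.857048 rad = 106.401°.
λ₂ = 119.184° + 106.401° = 225.585°, normalized to (−180°, 180°] → -134.415°.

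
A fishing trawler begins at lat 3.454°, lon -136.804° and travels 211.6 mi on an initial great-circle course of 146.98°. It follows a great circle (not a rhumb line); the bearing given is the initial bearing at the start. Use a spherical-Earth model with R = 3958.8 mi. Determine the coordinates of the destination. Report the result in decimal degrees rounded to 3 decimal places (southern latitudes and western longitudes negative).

latitude 0.885°, longitude -135.136°

δ = 211.6/3958.8 = 0.053451 rad (3.0625°).
Start latitude φ₁ = 0.060284 rad; initial bearing θ = 2.565285 rad.
Destination latitude: φ₂ = arcsin( sin φ₁ cos δ + cos φ₁ sin δ cos θ ) = arcsin(0.015447) = 0.885°.
Then Δλ = atan2(0.029060, 0.997641) = 0.029121 rad, from sin θ sin δ cos φ₁ over cos δ − sin φ₁ sin φ₂.
Hence λ₂ = -136.804° + 1.668° = -135.136°.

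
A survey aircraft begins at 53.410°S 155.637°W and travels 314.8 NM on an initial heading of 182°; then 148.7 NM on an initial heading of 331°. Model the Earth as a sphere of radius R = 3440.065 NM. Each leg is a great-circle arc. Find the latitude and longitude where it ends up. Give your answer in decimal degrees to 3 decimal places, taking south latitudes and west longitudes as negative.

latitude -56.464°, longitude -158.161°

Apply the spherical direct solution leg by leg, carrying full precision between legs.
Leg 1: from (-53.410°, -155.637°), δ = 314.8/3440.065 = 0.091510 rad, θ = 182° → φ = -58.649°, λ = -155.988°.
Leg 2: from (-58.649°, -155.988°), δ = 148.7/3440.065 = 0.043226 rad, θ = 331° → φ = -56.464°, λ = -158.161°.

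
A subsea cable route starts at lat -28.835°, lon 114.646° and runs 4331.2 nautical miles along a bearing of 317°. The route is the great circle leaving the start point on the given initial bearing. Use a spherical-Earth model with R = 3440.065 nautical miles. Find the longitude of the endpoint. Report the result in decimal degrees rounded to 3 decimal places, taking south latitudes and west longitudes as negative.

longitude 67.603°

Central angle δ = d/R = 1.259046 rad.
With φ₁ = -28.835° = -0.503266 rad and θ = 317° = 5.532694 rad:
sin φ₂ = sin φ₁ cos δ + cos φ₁ sin δ cos θ = (-0.482289)(0.306725) + (0.876012)(0.951798)(0.731354) = 0.461863
φ₂ = asin(0.461863) = 0.480094 rad = 27.507°.
Then Δλ = atan2(-0.568641, 0.529476) = -0.821048 rad, from sin θ sin δ cos φ₁ over cos δ − sin φ₁ sin φ₂.
λ₂ = 114.646° + -47.043° = 67.603°.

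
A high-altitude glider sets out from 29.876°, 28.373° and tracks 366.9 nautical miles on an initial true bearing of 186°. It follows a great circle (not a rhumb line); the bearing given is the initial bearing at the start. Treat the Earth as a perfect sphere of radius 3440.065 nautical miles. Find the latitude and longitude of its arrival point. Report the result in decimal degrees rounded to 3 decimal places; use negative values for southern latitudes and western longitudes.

latitude 23.797°, longitude 27.676°

Angular distance δ = d/R = 366.9 / 3440.065 = 0.106655 rad.
Start latitude φ₁ = 0.521435 rad; initial bearing θ = 3.246312 rad.
sin φ₂ = sin φ₁ cos δ + cos φ₁ sin δ cos θ = (0.498125)(0.994318) + (0.867105)(0.106453)(-0.994522) = 0.403494
φ₂ = asin(0.403494) = 0.415332 rad = 23.797°.
For the longitude increment, Δλ = atan2( sin θ sin δ cos φ₁, cos δ − sin φ₁ sin φ₂ ) = atan2(-0.009649, 0.793328) = -0.697°.
Hence λ₂ = 28.373° + -0.697° = 27.676°.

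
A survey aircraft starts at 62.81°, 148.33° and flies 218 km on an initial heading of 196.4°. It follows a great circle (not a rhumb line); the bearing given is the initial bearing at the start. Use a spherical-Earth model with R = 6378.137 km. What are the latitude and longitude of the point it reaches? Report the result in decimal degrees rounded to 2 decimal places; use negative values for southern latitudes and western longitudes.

The arc subtends δ = 218/6378.137 = 0.034179 rad at the centre.
Start latitude φ₁ = 1.096241 rad; initial bearing θ = 3.427827 rad.
Destination latitude: φ₂ = arcsin( sin φ₁ cos δ + cos φ₁ sin δ cos θ ) = arcsin(0.873997) = 60.93°.
Δλ = atan2( sin θ sin δ cos φ₁ , cos δ − sin φ₁ sin φ₂ ) = atan2(-0.004409, 0.221999) = -0.019857 rad = -1.14°.
λ₂ = 148.33° + -1.14° = 147.19°.

latitude 60.93°, longitude 147.19°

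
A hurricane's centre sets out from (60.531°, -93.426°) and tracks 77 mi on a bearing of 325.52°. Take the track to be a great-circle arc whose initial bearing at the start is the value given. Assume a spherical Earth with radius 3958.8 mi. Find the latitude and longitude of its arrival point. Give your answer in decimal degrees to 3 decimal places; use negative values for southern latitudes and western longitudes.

latitude 61.443°, longitude -94.746°

Central angle δ = d/R = 0.019450 rad.
Converting: φ₁ = 1.056465 rad, θ = 5.681396 rad.
Destination latitude: φ₂ = arcsin( sin φ₁ cos δ + cos φ₁ sin δ cos θ ) = arcsin(0.878344) = 61.443°.
Then Δλ = atan2(-0.005417, 0.235105) = -0.023035 rad, from sin θ sin δ cos φ₁ over cos δ − sin φ₁ sin φ₂.
λ₂ = -93.426° + -1.320° = -94.746°.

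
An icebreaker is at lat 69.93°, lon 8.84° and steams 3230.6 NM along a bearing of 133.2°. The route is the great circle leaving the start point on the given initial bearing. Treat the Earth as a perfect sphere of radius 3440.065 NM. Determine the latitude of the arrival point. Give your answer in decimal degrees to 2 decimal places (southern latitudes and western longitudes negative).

latitude 21.41°

Angular distance δ = d/R = 3230.6 / 3440.065 = 0.939110 rad.
Start latitude φ₁ = 1.220509 rad; initial bearing θ = 2.324779 rad.
Destination latitude: φ₂ = arcsin( sin φ₁ cos δ + cos φ₁ sin δ cos θ ) = arcsin(0.365063) = 21.41°.
For the longitude increment, Δλ = atan2( sin θ sin δ cos φ₁, cos δ − sin φ₁ sin φ₂ ) = atan2(0.201886, 0.247612) = 39.19°.
λ₂ = 8.84° + 39.19° = 48.03°.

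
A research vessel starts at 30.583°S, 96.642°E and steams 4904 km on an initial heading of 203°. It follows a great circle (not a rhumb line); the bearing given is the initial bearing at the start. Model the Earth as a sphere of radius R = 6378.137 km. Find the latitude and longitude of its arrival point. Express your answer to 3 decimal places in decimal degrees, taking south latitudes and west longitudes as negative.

Angular distance δ = d/R = 4904 / 6378.137 = 0.768877 rad.
Start latitude φ₁ = -0.533774 rad; initial bearing θ = 3.543018 rad.
sin φ₂ = sin φ₁ cos δ + cos φ₁ sin δ cos θ = (-0.508786)(0.718692) + (0.860893)(0.695328)(-0.920505) = -0.916678
φ₂ = asin(-0.916678) = -1.159686 rad = -66.445°.
For the longitude increment, Δλ = atan2( sin θ sin δ cos φ₁, cos δ − sin φ₁ sin φ₂ ) = atan2(-0.233893, 0.252299) = -42.832°.
λ₂ = λ₁ + Δλ = 53.810°.

latitude -66.445°, longitude 53.810°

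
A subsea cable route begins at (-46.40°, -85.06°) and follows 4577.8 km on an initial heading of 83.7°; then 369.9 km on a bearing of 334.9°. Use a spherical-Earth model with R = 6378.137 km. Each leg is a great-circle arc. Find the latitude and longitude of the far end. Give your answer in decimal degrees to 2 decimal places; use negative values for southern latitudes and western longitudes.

latitude -26.70°, longitude -37.81°

Apply the spherical direct solution leg by leg, carrying full precision between legs.
Leg 1: from (-46.40°, -85.06°), δ = 4577.8/6378.137 = 0.717733 rad, θ = 83.7° → φ = -29.72°, λ = -36.23°.
Leg 2: from (-29.72°, -36.23°), δ = 369.9/6378.137 = 0.057995 rad, θ = 334.9° → φ = -26.70°, λ = -37.81°.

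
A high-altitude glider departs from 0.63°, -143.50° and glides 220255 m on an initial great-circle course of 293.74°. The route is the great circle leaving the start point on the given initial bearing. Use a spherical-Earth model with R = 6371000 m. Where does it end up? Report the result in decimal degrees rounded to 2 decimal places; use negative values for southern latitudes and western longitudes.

latitude 1.43°, longitude -145.31°

δ = 220255/6371000 = 0.034571 rad (1.9808°).
Converting: φ₁ = 0.010996 rad, θ = 5.126730 rad.
Applying the spherical law of cosines for sides, sin φ₂ = sin φ₁ cos δ + cos φ₁ sin δ cos θ = 0.024903, so φ₂ = 1.43°.
Then Δλ = atan2(-0.031638, 0.999129) = -0.031655 rad, from sin θ sin δ cos φ₁ over cos δ − sin φ₁ sin φ₂.
λ₂ = λ₁ + Δλ = -145.31°.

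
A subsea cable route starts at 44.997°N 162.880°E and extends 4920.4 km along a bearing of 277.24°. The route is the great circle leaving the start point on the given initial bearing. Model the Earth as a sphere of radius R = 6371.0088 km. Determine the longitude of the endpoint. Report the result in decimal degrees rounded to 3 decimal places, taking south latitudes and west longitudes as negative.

longitude 105.577°

Central angle δ = d/R = 0.772311 rad.
With φ₁ = 44.997° = 0.785346 rad and θ = 277.24° = 4.838751 rad:
Destination latitude: φ₂ = arcsin( sin φ₁ cos δ + cos φ₁ sin δ cos θ ) = arcsin(0.568660) = 34.657°.
Δλ = atan2( sin θ sin δ cos φ₁ , cos δ − sin φ₁ sin φ₂ ) = atan2(-0.489505, 0.314218) = -1.000131 rad = -57.303°.
λ₂ = 162.880° + -57.303° = 105.577°.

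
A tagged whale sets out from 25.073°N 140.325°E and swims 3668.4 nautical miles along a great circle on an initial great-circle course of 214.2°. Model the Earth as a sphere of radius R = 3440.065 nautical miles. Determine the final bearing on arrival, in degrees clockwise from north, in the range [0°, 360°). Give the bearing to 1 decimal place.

final bearing 214.8°

Central angle δ = d/R = 1.066375 rad.
Converting: φ₁ = 0.437606 rad, θ = 3.738495 rad.
Applying the spherical law of cosines for sides, sin φ₂ = sin φ₁ cos δ + cos φ₁ sin δ cos θ = -0.451031, so φ₂ = -26.810°.
Then Δλ = atan2(-0.445709, 0.674436) = -0.583974 rad, from sin θ sin δ cos φ₁ over cos δ − sin φ₁ sin φ₂.
Hence λ₂ = 140.325° + -33.459° = 106.866°.
The forward bearing on arrival equals the back-azimuth from the destination plus 180°.
Back-azimuth from P₂ (-26.8°, 106.9°) to P₁ (25.1°, 140.3°), with Δλ' = λ₁ − λ₂ = 33.5°: atan2( sin Δλ' cos φ₁ , cos φ₂ sin φ₁ − sin φ₂ cos φ₁ cos Δλ' ) = 34.8°.
Final bearing = (34.8° + 180°) mod 360° = 214.8°.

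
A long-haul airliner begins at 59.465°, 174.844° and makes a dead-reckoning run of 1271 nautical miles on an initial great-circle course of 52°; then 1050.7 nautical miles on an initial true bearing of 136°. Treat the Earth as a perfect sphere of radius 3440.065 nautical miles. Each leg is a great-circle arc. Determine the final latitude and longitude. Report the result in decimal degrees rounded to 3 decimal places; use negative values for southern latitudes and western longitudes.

latitude 51.911°, longitude -120.133°

Apply the spherical direct solution leg by leg, carrying full precision between legs.
Leg 1: from (59.465°, 174.844°), δ = 1271/3440.065 = 0.369470 rad, θ = 52° → φ = 66.370°, λ = -139.925°.
Leg 2: from (66.370°, -139.925°), δ = 1050.7/3440.065 = 0.305430 rad, θ = 136° → φ = 51.911°, λ = -120.133°.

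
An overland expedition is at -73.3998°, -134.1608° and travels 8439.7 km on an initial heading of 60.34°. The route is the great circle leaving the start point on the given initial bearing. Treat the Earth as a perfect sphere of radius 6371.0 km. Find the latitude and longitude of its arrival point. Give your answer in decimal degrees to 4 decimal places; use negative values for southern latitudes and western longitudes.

latitude -5.5287°, longitude -76.3024°

Central angle δ = d/R = 1.324706 rad.
Converting: φ₁ = -1.281068 rad, θ = 1.053132 rad.
Destination latitude: φ₂ = arcsin( sin φ₁ cos δ + cos φ₁ sin δ cos θ ) = arcsin(-0.096345) = -5.5287°.
Then Δλ = atan2(0.240780, 0.151285) = 1.009820 rad, from sin θ sin δ cos φ₁ over cos δ − sin φ₁ sin φ₂.
λ₂ = -134.1608° + 57.8584° = -76.3024°.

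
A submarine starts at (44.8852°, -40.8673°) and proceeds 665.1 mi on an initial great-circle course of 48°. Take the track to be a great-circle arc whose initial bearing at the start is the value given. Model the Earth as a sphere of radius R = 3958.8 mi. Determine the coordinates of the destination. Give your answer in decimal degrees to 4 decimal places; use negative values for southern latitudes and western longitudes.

The arc subtends δ = 665.1/3958.8 = 0.168005 rad at the centre.
Converting: φ₁ = 0.783395 rad, θ = 0.837758 rad.
sin φ₂ = sin φ₁ cos δ + cos φ₁ sin δ cos θ = (0.705689)(0.985920) + (0.708522)(0.167216)(0.669131) = 0.775029
φ₂ = asin(0.775029) = 0.886761 rad = 50.8076°.
For the longitude increment, Δλ = atan2( sin θ sin δ cos φ₁, cos δ − sin φ₁ sin φ₂ ) = atan2(0.088045, 0.438991) = 11.3409°.
Hence λ₂ = -40.8673° + 11.3409° = -29.5264°.

latitude 50.8076°, longitude -29.5264°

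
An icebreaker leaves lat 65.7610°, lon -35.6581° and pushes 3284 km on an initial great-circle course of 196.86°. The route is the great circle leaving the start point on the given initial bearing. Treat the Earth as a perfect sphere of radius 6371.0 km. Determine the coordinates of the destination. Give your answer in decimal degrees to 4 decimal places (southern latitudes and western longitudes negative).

latitude 36.8476°, longitude -45.9497°

δ = 3284/6371 = 0.515461 rad (29.5337°).
Converting: φ₁ = 1.147746 rad, θ = 3.435855 rad.
sin φ₂ = sin φ₁ cos δ + cos φ₁ sin δ cos θ = (0.911841)(0.870066) + (0.410544)(0.492936)(-0.957016) = 0.599688
φ₂ = asin(0.599688) = 0.643112 rad = 36.8476°.
Then Δλ = atan2(-0.058695, 0.323245) = -0.179622 rad, from sin θ sin δ cos φ₁ over cos δ − sin φ₁ sin φ₂.
λ₂ = λ₁ + Δλ = -45.9497°.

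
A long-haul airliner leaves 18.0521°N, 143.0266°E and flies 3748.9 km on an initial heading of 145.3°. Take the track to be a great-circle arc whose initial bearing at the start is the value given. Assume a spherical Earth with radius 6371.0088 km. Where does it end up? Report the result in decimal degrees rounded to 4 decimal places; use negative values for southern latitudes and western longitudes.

Angular distance δ = d/R = 3748.9 / 6371.0088 = 0.588431 rad.
With φ₁ = 18.0521° = 0.315069 rad and θ = 145.3° = 2.535963 rad:
Applying the spherical law of cosines for sides, sin φ₂ = sin φ₁ cos δ + cos φ₁ sin δ cos θ = -0.176110, so φ₂ = -10.1433°.
For the longitude increment, Δλ = atan2( sin θ sin δ cos φ₁, cos δ − sin φ₁ sin φ₂ ) = atan2(0.300428, 0.886386) = 18.7234°.
λ₂ = 143.0266° + 18.7234° = 161.7500°.

latitude -10.1433°, longitude 161.7500°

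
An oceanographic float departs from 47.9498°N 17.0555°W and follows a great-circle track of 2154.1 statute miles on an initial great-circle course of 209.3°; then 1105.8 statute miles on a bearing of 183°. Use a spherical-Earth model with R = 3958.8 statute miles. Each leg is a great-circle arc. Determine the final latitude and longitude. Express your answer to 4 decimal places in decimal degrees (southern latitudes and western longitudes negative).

latitude 3.4639°, longitude -33.4689°

Apply the spherical direct solution leg by leg, carrying full precision between legs.
Leg 1: from (47.9498°, -17.0555°), δ = 2154.1/3958.8 = 0.544130 rad, θ = 209.3° → φ = 19.4477°, λ = -32.6406°.
Leg 2: from (19.4477°, -32.6406°), δ = 1105.8/3958.8 = 0.279327 rad, θ = 183° → φ = 3.4639°, λ = -33.4689°.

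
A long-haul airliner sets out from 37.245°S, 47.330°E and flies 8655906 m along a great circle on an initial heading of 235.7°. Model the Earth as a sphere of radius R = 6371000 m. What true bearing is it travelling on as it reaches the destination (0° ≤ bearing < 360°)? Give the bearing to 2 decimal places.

final bearing 307.09°

δ = 8655906/6371000 = 1.358642 rad (77.8444°).
Start latitude φ₁ = -0.650048 rad; initial bearing θ = 4.113741 rad.
Destination latitude: φ₂ = arcsin( sin φ₁ cos δ + cos φ₁ sin δ cos θ ) = arcsin(-0.565980) = -34.470°.
Then Δλ = atan2(-0.642875, -0.131978) = -1.773277 rad, from sin θ sin δ cos φ₁ over cos δ − sin φ₁ sin φ₂.
λ₂ = λ₁ + Δλ = -54.271°.
The forward bearing on arrival equals the back-azimuth from the destination plus 180°.
Back-azimuth from P₂ (-34.47°, -54.27°) to P₁ (-37.24°, 47.33°), with Δλ' = λ₁ − λ₂ = 101.60°: atan2( sin Δλ' cos φ₁ , cos φ₂ sin φ₁ − sin φ₂ cos φ₁ cos Δλ' ) = 127.09°.
Final bearing = (127.09° + 180°) mod 360° = 307.09°.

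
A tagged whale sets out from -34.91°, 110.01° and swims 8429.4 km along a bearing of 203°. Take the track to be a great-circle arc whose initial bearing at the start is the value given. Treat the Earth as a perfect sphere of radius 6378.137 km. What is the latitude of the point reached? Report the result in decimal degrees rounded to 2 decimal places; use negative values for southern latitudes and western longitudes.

Central angle δ = d/R = 1.321608 rad.
Start latitude φ₁ = -0.609294 rad; initial bearing θ = 3.543018 rad.
Destination latitude: φ₂ = arcsin( sin φ₁ cos δ + cos φ₁ sin δ cos θ ) = arcsin(-0.872683) = -60.77°.
For the longitude increment, Δλ = atan2( sin θ sin δ cos φ₁, cos δ − sin φ₁ sin φ₂ ) = atan2(-0.310523, -0.252810) = -129.15°.
λ₂ = λ₁ + Δλ = -19.14°.

latitude -60.77°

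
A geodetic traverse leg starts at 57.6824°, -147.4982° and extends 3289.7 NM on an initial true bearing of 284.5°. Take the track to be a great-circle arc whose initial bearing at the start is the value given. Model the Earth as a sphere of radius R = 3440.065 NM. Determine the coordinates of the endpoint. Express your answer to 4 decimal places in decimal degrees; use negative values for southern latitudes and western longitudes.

latitude 36.6278°, longitude 132.2112°

The arc subtends δ = 3289.7/3440.065 = 0.956290 rad at the centre.
Start latitude φ₁ = 1.006748 rad; initial bearing θ = 4.965462 rad.
Destination latitude: φ₂ = arcsin( sin φ₁ cos δ + cos φ₁ sin δ cos θ ) = arcsin(0.596614) = 36.6278°.
Δλ = atan2( sin θ sin δ cos φ₁ , cos δ − sin φ₁ sin φ₂ ) = atan2(-0.422896, 0.072358) = -1.401335 rad = -80.2906°.
λ₂ = -147.4982° + -80.2906° = -227.7888°, normalized to (−180°, 180°] → 132.2112°.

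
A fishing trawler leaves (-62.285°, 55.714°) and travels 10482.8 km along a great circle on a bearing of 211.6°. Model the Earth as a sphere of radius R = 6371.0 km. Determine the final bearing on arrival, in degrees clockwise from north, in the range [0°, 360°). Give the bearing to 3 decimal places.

final bearing 345.045°

Angular distance δ = d/R = 10482.8 / 6371 = 1.645393 rad.
With φ₁ = -62.285° = -1.087078 rad and θ = 211.6° = 3.693117 rad:
Applying the spherical law of cosines for sides, sin φ₂ = sin φ₁ cos δ + cos φ₁ sin δ cos θ = -0.329037, so φ₂ = -19.210°.
Δλ = atan2( sin θ sin δ cos φ₁ , cos δ − sin φ₁ sin φ₂ ) = atan2(-0.243014, -0.365815) = -2.555224 rad = -146.404°.
λ₂ = λ₁ + Δλ = -90.690°.
The forward bearing on arrival equals the back-azimuth from the destination plus 180°.
Back-azimuth from P₂ (-19.210°, -90.690°) to P₁ (-62.285°, 55.714°), with Δλ' = λ₁ − λ₂ = 146.404°: atan2( sin Δλ' cos φ₁ , cos φ₂ sin φ₁ − sin φ₂ cos φ₁ cos Δλ' ) = 165.045°.
Final bearing = (165.045° + 180°) mod 360° = 345.045°.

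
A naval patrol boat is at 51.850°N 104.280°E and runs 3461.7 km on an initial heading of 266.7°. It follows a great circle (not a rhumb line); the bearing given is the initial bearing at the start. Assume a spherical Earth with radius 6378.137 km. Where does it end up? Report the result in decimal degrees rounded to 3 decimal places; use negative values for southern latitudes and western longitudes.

latitude 40.921°, longitude 61.248°

The arc subtends δ = 3461.7/6378.137 = 0.542745 rad at the centre.
Converting: φ₁ = 0.904953 rad, θ = 4.654793 rad.
Applying the spherical law of cosines for sides, sin φ₂ = sin φ₁ cos δ + cos φ₁ sin δ cos θ = 0.655021, so φ₂ = 40.921°.
Then Δλ = atan2(-0.318517, 0.341188) = -0.751046 rad, from sin θ sin δ cos φ₁ over cos δ − sin φ₁ sin φ₂.
λ₂ = 104.280° + -43.032° = 61.248°.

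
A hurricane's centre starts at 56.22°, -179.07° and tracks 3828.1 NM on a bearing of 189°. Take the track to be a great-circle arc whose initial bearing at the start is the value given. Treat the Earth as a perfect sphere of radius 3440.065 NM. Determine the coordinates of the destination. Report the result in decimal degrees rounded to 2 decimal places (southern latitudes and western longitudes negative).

δ = 3828.1/3440.065 = 1.112799 rad (63.7587°).
Converting: φ₁ = 0.981224 rad, θ = 3.298672 rad.
Applying the spherical law of cosines for sides, sin φ₂ = sin φ₁ cos δ + cos φ₁ sin δ cos θ = -0.125055, so φ₂ = -7.18°.
Then Δλ = atan2(-0.078014, 0.546096) = -0.141898 rad, from sin θ sin δ cos φ₁ over cos δ − sin φ₁ sin φ₂.
λ₂ = -179.07° + -8.13° = -187.20°, normalized to (−180°, 180°] → 172.80°.

latitude -7.18°, longitude 172.80°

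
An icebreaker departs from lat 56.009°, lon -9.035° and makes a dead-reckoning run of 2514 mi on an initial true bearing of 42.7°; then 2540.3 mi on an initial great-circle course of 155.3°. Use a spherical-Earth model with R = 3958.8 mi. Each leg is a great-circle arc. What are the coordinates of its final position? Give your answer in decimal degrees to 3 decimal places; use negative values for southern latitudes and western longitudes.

Apply the spherical direct solution leg by leg, carrying full precision between legs.
Leg 1: from (56.009°, -9.035°), δ = 2514/3958.8 = 0.635041 rad, θ = 42.7° → φ = 65.674°, λ = 68.544°.
Leg 2: from (65.674°, 68.544°), δ = 2540.3/3958.8 = 0.641684 rad, θ = 155.3° → φ = 30.395°, λ = 85.400°.

latitude 30.395°, longitude 85.400°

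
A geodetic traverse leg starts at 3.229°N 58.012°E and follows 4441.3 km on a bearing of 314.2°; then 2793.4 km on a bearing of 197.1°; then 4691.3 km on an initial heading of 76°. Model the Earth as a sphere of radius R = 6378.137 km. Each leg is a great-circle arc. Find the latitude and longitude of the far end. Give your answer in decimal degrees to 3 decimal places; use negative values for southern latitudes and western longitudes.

latitude 13.204°, longitude 60.959°

Apply the spherical direct solution leg by leg, carrying full precision between legs.
Leg 1: from (3.229°, 58.012°), δ = 4441.3/6378.137 = 0.696332 rad, θ = 314.2° → φ = 29.319°, λ = 26.183°.
Leg 2: from (29.319°, 26.183°), δ = 2793.4/6378.137 = 0.437965 rad, θ = 197.1° → φ = 5.165°, λ = 18.990°.
Leg 3: from (5.165°, 18.990°), δ = 4691.3/6378.137 = 0.735528 rad, θ = 76° → φ = 13.204°, λ = 60.959°.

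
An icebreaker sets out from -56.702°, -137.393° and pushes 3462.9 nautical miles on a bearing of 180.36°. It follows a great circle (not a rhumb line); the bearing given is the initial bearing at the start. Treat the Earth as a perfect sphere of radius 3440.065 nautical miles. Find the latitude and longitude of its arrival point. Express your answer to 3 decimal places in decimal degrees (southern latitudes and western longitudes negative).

latitude -65.621°, longitude 43.344°

Central angle δ = d/R = 1.006638 rad.
With φ₁ = -56.702° = -0.989637 rad and θ = 180.36° = 3.147876 rad:
Destination latitude: φ₂ = arcsin( sin φ₁ cos δ + cos φ₁ sin δ cos θ ) = arcsin(-0.910832) = -65.621°.
For the longitude increment, Δλ = atan2( sin θ sin δ cos φ₁, cos δ − sin φ₁ sin φ₂ ) = atan2(-0.002915, -0.226593) = -179.263°.
λ₂ = -137.393° + -179.263° = -316.656°, normalized to (−180°, 180°] → 43.344°.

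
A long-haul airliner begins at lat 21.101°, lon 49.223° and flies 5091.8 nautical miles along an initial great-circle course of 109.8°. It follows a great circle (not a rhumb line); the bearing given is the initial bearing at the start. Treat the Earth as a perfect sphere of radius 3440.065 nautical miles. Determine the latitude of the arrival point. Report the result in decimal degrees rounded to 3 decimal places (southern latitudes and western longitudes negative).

latitude -16.388°

Angular distance δ = d/R = 5091.8 / 3440.065 = 1.480146 rad.
With φ₁ = 21.101° = 0.368282 rad and θ = 109.8° = 1.916372 rad:
Applying the spherical law of cosines for sides, sin φ₂ = sin φ₁ cos δ + cos φ₁ sin δ cos θ = -0.282137, so φ₂ = -16.388°.
For the longitude increment, Δλ = atan2( sin θ sin δ cos φ₁, cos δ − sin φ₁ sin φ₂ ) = atan2(0.874188, 0.192099) = 77.607°.
λ₂ = 49.223° + 77.607° = 126.830°.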